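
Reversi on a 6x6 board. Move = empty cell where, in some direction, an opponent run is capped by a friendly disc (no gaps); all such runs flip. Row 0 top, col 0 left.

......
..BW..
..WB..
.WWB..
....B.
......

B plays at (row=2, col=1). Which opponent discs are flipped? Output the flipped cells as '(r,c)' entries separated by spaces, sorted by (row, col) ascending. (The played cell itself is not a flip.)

Dir NW: first cell '.' (not opp) -> no flip
Dir N: first cell '.' (not opp) -> no flip
Dir NE: first cell 'B' (not opp) -> no flip
Dir W: first cell '.' (not opp) -> no flip
Dir E: opp run (2,2) capped by B -> flip
Dir SW: first cell '.' (not opp) -> no flip
Dir S: opp run (3,1), next='.' -> no flip
Dir SE: opp run (3,2), next='.' -> no flip

Answer: (2,2)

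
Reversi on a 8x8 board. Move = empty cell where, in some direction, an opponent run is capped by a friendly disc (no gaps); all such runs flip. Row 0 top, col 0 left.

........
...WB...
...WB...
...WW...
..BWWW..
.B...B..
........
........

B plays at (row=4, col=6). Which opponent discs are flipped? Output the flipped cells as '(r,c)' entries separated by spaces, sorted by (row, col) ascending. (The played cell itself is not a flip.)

Answer: (4,3) (4,4) (4,5)

Derivation:
Dir NW: first cell '.' (not opp) -> no flip
Dir N: first cell '.' (not opp) -> no flip
Dir NE: first cell '.' (not opp) -> no flip
Dir W: opp run (4,5) (4,4) (4,3) capped by B -> flip
Dir E: first cell '.' (not opp) -> no flip
Dir SW: first cell 'B' (not opp) -> no flip
Dir S: first cell '.' (not opp) -> no flip
Dir SE: first cell '.' (not opp) -> no flip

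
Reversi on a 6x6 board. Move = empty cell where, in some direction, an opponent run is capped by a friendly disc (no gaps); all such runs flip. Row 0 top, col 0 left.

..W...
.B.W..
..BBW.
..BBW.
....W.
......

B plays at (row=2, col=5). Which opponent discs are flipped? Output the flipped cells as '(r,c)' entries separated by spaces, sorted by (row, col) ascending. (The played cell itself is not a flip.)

Dir NW: first cell '.' (not opp) -> no flip
Dir N: first cell '.' (not opp) -> no flip
Dir NE: edge -> no flip
Dir W: opp run (2,4) capped by B -> flip
Dir E: edge -> no flip
Dir SW: opp run (3,4), next='.' -> no flip
Dir S: first cell '.' (not opp) -> no flip
Dir SE: edge -> no flip

Answer: (2,4)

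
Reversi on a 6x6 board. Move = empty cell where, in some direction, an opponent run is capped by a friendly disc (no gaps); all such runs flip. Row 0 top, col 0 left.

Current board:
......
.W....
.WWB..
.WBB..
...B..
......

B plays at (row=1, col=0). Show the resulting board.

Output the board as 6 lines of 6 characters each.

Place B at (1,0); scan 8 dirs for brackets.
Dir NW: edge -> no flip
Dir N: first cell '.' (not opp) -> no flip
Dir NE: first cell '.' (not opp) -> no flip
Dir W: edge -> no flip
Dir E: opp run (1,1), next='.' -> no flip
Dir SW: edge -> no flip
Dir S: first cell '.' (not opp) -> no flip
Dir SE: opp run (2,1) capped by B -> flip
All flips: (2,1)

Answer: ......
BW....
.BWB..
.WBB..
...B..
......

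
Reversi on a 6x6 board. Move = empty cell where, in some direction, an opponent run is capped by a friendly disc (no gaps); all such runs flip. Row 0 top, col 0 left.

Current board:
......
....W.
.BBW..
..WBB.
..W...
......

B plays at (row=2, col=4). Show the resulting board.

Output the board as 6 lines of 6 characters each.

Answer: ......
....W.
.BBBB.
..WBB.
..W...
......

Derivation:
Place B at (2,4); scan 8 dirs for brackets.
Dir NW: first cell '.' (not opp) -> no flip
Dir N: opp run (1,4), next='.' -> no flip
Dir NE: first cell '.' (not opp) -> no flip
Dir W: opp run (2,3) capped by B -> flip
Dir E: first cell '.' (not opp) -> no flip
Dir SW: first cell 'B' (not opp) -> no flip
Dir S: first cell 'B' (not opp) -> no flip
Dir SE: first cell '.' (not opp) -> no flip
All flips: (2,3)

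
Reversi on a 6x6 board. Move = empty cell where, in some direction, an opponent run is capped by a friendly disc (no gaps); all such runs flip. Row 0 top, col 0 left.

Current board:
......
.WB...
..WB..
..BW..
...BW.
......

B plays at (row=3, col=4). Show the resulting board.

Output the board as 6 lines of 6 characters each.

Answer: ......
.WB...
..WB..
..BBB.
...BW.
......

Derivation:
Place B at (3,4); scan 8 dirs for brackets.
Dir NW: first cell 'B' (not opp) -> no flip
Dir N: first cell '.' (not opp) -> no flip
Dir NE: first cell '.' (not opp) -> no flip
Dir W: opp run (3,3) capped by B -> flip
Dir E: first cell '.' (not opp) -> no flip
Dir SW: first cell 'B' (not opp) -> no flip
Dir S: opp run (4,4), next='.' -> no flip
Dir SE: first cell '.' (not opp) -> no flip
All flips: (3,3)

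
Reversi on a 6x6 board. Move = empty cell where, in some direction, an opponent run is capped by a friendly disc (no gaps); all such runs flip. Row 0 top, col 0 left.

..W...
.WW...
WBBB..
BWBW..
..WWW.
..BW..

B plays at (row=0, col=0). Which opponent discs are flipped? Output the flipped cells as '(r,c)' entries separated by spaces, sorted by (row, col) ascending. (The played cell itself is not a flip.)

Dir NW: edge -> no flip
Dir N: edge -> no flip
Dir NE: edge -> no flip
Dir W: edge -> no flip
Dir E: first cell '.' (not opp) -> no flip
Dir SW: edge -> no flip
Dir S: first cell '.' (not opp) -> no flip
Dir SE: opp run (1,1) capped by B -> flip

Answer: (1,1)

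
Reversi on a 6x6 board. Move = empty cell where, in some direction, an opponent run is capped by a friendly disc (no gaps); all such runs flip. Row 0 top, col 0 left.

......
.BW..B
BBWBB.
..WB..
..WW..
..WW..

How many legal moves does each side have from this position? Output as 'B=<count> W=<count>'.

-- B to move --
(0,1): flips 1 -> legal
(0,2): no bracket -> illegal
(0,3): flips 1 -> legal
(1,3): flips 1 -> legal
(3,1): flips 1 -> legal
(3,4): no bracket -> illegal
(4,1): flips 1 -> legal
(4,4): no bracket -> illegal
(5,1): flips 1 -> legal
(5,4): flips 2 -> legal
B mobility = 7
-- W to move --
(0,0): flips 1 -> legal
(0,1): no bracket -> illegal
(0,2): no bracket -> illegal
(0,4): no bracket -> illegal
(0,5): no bracket -> illegal
(1,0): flips 2 -> legal
(1,3): flips 2 -> legal
(1,4): flips 1 -> legal
(2,5): flips 2 -> legal
(3,0): flips 1 -> legal
(3,1): no bracket -> illegal
(3,4): flips 2 -> legal
(3,5): no bracket -> illegal
(4,4): flips 1 -> legal
W mobility = 8

Answer: B=7 W=8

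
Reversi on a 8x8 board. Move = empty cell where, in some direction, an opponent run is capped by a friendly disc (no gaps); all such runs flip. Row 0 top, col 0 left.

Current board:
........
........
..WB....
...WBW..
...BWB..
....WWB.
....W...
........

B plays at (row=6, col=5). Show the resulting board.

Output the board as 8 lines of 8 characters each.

Place B at (6,5); scan 8 dirs for brackets.
Dir NW: opp run (5,4) capped by B -> flip
Dir N: opp run (5,5) capped by B -> flip
Dir NE: first cell 'B' (not opp) -> no flip
Dir W: opp run (6,4), next='.' -> no flip
Dir E: first cell '.' (not opp) -> no flip
Dir SW: first cell '.' (not opp) -> no flip
Dir S: first cell '.' (not opp) -> no flip
Dir SE: first cell '.' (not opp) -> no flip
All flips: (5,4) (5,5)

Answer: ........
........
..WB....
...WBW..
...BWB..
....BBB.
....WB..
........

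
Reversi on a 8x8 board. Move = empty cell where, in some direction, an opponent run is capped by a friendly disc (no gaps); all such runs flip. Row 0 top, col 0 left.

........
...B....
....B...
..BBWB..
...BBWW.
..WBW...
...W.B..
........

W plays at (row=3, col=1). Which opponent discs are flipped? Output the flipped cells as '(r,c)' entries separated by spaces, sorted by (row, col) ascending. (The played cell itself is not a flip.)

Dir NW: first cell '.' (not opp) -> no flip
Dir N: first cell '.' (not opp) -> no flip
Dir NE: first cell '.' (not opp) -> no flip
Dir W: first cell '.' (not opp) -> no flip
Dir E: opp run (3,2) (3,3) capped by W -> flip
Dir SW: first cell '.' (not opp) -> no flip
Dir S: first cell '.' (not opp) -> no flip
Dir SE: first cell '.' (not opp) -> no flip

Answer: (3,2) (3,3)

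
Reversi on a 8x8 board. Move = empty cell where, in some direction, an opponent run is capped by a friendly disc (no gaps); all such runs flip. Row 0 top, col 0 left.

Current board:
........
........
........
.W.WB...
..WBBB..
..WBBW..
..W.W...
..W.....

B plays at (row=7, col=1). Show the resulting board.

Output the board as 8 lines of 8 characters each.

Answer: ........
........
........
.W.WB...
..WBBB..
..WBBW..
..B.W...
.BW.....

Derivation:
Place B at (7,1); scan 8 dirs for brackets.
Dir NW: first cell '.' (not opp) -> no flip
Dir N: first cell '.' (not opp) -> no flip
Dir NE: opp run (6,2) capped by B -> flip
Dir W: first cell '.' (not opp) -> no flip
Dir E: opp run (7,2), next='.' -> no flip
Dir SW: edge -> no flip
Dir S: edge -> no flip
Dir SE: edge -> no flip
All flips: (6,2)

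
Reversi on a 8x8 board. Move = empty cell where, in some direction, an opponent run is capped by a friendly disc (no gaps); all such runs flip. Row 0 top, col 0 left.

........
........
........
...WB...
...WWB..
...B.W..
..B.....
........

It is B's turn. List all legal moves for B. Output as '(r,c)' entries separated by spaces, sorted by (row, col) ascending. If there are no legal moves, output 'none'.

(2,2): no bracket -> illegal
(2,3): flips 2 -> legal
(2,4): no bracket -> illegal
(3,2): flips 1 -> legal
(3,5): flips 1 -> legal
(4,2): flips 2 -> legal
(4,6): no bracket -> illegal
(5,2): flips 1 -> legal
(5,4): flips 1 -> legal
(5,6): no bracket -> illegal
(6,4): no bracket -> illegal
(6,5): flips 1 -> legal
(6,6): no bracket -> illegal

Answer: (2,3) (3,2) (3,5) (4,2) (5,2) (5,4) (6,5)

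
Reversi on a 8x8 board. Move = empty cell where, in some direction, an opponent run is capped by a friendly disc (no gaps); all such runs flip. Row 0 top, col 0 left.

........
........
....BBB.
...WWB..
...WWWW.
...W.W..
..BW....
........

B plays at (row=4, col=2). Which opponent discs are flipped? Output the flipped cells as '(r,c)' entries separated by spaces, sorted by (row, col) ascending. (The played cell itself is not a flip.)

Answer: (3,3)

Derivation:
Dir NW: first cell '.' (not opp) -> no flip
Dir N: first cell '.' (not opp) -> no flip
Dir NE: opp run (3,3) capped by B -> flip
Dir W: first cell '.' (not opp) -> no flip
Dir E: opp run (4,3) (4,4) (4,5) (4,6), next='.' -> no flip
Dir SW: first cell '.' (not opp) -> no flip
Dir S: first cell '.' (not opp) -> no flip
Dir SE: opp run (5,3), next='.' -> no flip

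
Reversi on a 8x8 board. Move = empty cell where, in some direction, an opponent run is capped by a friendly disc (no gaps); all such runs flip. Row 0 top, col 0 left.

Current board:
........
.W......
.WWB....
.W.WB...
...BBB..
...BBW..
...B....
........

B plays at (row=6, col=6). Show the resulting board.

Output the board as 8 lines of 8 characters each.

Answer: ........
.W......
.WWB....
.W.WB...
...BBB..
...BBB..
...B..B.
........

Derivation:
Place B at (6,6); scan 8 dirs for brackets.
Dir NW: opp run (5,5) capped by B -> flip
Dir N: first cell '.' (not opp) -> no flip
Dir NE: first cell '.' (not opp) -> no flip
Dir W: first cell '.' (not opp) -> no flip
Dir E: first cell '.' (not opp) -> no flip
Dir SW: first cell '.' (not opp) -> no flip
Dir S: first cell '.' (not opp) -> no flip
Dir SE: first cell '.' (not opp) -> no flip
All flips: (5,5)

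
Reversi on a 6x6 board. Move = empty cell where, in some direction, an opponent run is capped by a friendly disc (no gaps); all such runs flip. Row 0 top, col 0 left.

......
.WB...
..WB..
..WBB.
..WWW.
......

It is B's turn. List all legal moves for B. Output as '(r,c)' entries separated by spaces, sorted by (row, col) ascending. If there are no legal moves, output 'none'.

Answer: (0,0) (1,0) (2,1) (3,1) (4,1) (5,1) (5,2) (5,3) (5,4) (5,5)

Derivation:
(0,0): flips 2 -> legal
(0,1): no bracket -> illegal
(0,2): no bracket -> illegal
(1,0): flips 1 -> legal
(1,3): no bracket -> illegal
(2,0): no bracket -> illegal
(2,1): flips 1 -> legal
(3,1): flips 1 -> legal
(3,5): no bracket -> illegal
(4,1): flips 1 -> legal
(4,5): no bracket -> illegal
(5,1): flips 1 -> legal
(5,2): flips 4 -> legal
(5,3): flips 1 -> legal
(5,4): flips 1 -> legal
(5,5): flips 1 -> legal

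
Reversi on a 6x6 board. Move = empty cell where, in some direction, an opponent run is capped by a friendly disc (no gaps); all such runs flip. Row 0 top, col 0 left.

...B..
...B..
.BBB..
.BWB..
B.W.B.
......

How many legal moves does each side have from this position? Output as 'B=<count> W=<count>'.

Answer: B=5 W=7

Derivation:
-- B to move --
(4,1): flips 1 -> legal
(4,3): flips 1 -> legal
(5,1): flips 1 -> legal
(5,2): flips 2 -> legal
(5,3): flips 1 -> legal
B mobility = 5
-- W to move --
(0,2): no bracket -> illegal
(0,4): no bracket -> illegal
(1,0): flips 1 -> legal
(1,1): no bracket -> illegal
(1,2): flips 1 -> legal
(1,4): flips 1 -> legal
(2,0): flips 1 -> legal
(2,4): flips 1 -> legal
(3,0): flips 1 -> legal
(3,4): flips 1 -> legal
(3,5): no bracket -> illegal
(4,1): no bracket -> illegal
(4,3): no bracket -> illegal
(4,5): no bracket -> illegal
(5,0): no bracket -> illegal
(5,1): no bracket -> illegal
(5,3): no bracket -> illegal
(5,4): no bracket -> illegal
(5,5): no bracket -> illegal
W mobility = 7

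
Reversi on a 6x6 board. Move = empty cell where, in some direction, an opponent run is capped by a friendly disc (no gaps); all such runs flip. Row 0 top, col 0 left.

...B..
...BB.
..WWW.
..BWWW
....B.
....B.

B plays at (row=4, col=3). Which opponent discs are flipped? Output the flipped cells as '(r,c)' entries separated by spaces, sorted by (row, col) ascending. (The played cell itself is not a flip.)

Dir NW: first cell 'B' (not opp) -> no flip
Dir N: opp run (3,3) (2,3) capped by B -> flip
Dir NE: opp run (3,4), next='.' -> no flip
Dir W: first cell '.' (not opp) -> no flip
Dir E: first cell 'B' (not opp) -> no flip
Dir SW: first cell '.' (not opp) -> no flip
Dir S: first cell '.' (not opp) -> no flip
Dir SE: first cell 'B' (not opp) -> no flip

Answer: (2,3) (3,3)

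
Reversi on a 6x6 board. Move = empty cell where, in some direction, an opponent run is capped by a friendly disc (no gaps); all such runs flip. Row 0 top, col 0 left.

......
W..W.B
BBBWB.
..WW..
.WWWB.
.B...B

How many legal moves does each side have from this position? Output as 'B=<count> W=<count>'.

-- B to move --
(0,0): flips 1 -> legal
(0,1): no bracket -> illegal
(0,2): flips 1 -> legal
(0,3): no bracket -> illegal
(0,4): flips 1 -> legal
(1,1): no bracket -> illegal
(1,2): no bracket -> illegal
(1,4): no bracket -> illegal
(3,0): no bracket -> illegal
(3,1): flips 1 -> legal
(3,4): no bracket -> illegal
(4,0): flips 3 -> legal
(5,0): no bracket -> illegal
(5,2): flips 2 -> legal
(5,3): no bracket -> illegal
(5,4): flips 2 -> legal
B mobility = 7
-- W to move --
(0,4): no bracket -> illegal
(0,5): no bracket -> illegal
(1,1): flips 1 -> legal
(1,2): flips 1 -> legal
(1,4): no bracket -> illegal
(2,5): flips 1 -> legal
(3,0): flips 1 -> legal
(3,1): flips 1 -> legal
(3,4): no bracket -> illegal
(3,5): flips 1 -> legal
(4,0): no bracket -> illegal
(4,5): flips 1 -> legal
(5,0): no bracket -> illegal
(5,2): no bracket -> illegal
(5,3): no bracket -> illegal
(5,4): no bracket -> illegal
W mobility = 7

Answer: B=7 W=7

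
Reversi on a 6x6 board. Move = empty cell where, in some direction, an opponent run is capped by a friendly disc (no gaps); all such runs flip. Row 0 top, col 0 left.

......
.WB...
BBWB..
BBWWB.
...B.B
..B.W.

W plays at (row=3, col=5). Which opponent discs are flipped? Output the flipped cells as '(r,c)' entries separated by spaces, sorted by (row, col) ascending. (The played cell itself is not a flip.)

Answer: (3,4)

Derivation:
Dir NW: first cell '.' (not opp) -> no flip
Dir N: first cell '.' (not opp) -> no flip
Dir NE: edge -> no flip
Dir W: opp run (3,4) capped by W -> flip
Dir E: edge -> no flip
Dir SW: first cell '.' (not opp) -> no flip
Dir S: opp run (4,5), next='.' -> no flip
Dir SE: edge -> no flip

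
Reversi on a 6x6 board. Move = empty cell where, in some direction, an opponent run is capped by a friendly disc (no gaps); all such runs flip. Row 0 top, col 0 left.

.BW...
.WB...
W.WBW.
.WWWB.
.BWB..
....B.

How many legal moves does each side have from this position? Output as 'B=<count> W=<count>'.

-- B to move --
(0,0): no bracket -> illegal
(0,3): flips 1 -> legal
(1,0): flips 1 -> legal
(1,3): no bracket -> illegal
(1,4): flips 1 -> legal
(1,5): no bracket -> illegal
(2,1): flips 4 -> legal
(2,5): flips 1 -> legal
(3,0): flips 3 -> legal
(3,5): no bracket -> illegal
(4,0): no bracket -> illegal
(4,4): no bracket -> illegal
(5,1): no bracket -> illegal
(5,2): flips 3 -> legal
(5,3): no bracket -> illegal
B mobility = 7
-- W to move --
(0,0): flips 1 -> legal
(0,3): no bracket -> illegal
(1,0): no bracket -> illegal
(1,3): flips 2 -> legal
(1,4): flips 1 -> legal
(2,1): no bracket -> illegal
(2,5): no bracket -> illegal
(3,0): no bracket -> illegal
(3,5): flips 1 -> legal
(4,0): flips 1 -> legal
(4,4): flips 2 -> legal
(4,5): no bracket -> illegal
(5,0): flips 1 -> legal
(5,1): flips 1 -> legal
(5,2): no bracket -> illegal
(5,3): flips 1 -> legal
(5,5): no bracket -> illegal
W mobility = 9

Answer: B=7 W=9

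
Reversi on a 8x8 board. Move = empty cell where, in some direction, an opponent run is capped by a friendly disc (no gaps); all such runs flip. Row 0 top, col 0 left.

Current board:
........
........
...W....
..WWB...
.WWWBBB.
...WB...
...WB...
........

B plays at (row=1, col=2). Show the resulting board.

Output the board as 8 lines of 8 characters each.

Place B at (1,2); scan 8 dirs for brackets.
Dir NW: first cell '.' (not opp) -> no flip
Dir N: first cell '.' (not opp) -> no flip
Dir NE: first cell '.' (not opp) -> no flip
Dir W: first cell '.' (not opp) -> no flip
Dir E: first cell '.' (not opp) -> no flip
Dir SW: first cell '.' (not opp) -> no flip
Dir S: first cell '.' (not opp) -> no flip
Dir SE: opp run (2,3) capped by B -> flip
All flips: (2,3)

Answer: ........
..B.....
...B....
..WWB...
.WWWBBB.
...WB...
...WB...
........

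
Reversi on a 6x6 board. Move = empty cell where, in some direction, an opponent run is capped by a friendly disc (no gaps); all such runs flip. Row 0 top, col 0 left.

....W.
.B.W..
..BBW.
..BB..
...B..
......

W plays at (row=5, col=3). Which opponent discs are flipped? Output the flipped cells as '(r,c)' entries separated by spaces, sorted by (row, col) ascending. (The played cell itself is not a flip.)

Answer: (2,3) (3,3) (4,3)

Derivation:
Dir NW: first cell '.' (not opp) -> no flip
Dir N: opp run (4,3) (3,3) (2,3) capped by W -> flip
Dir NE: first cell '.' (not opp) -> no flip
Dir W: first cell '.' (not opp) -> no flip
Dir E: first cell '.' (not opp) -> no flip
Dir SW: edge -> no flip
Dir S: edge -> no flip
Dir SE: edge -> no flip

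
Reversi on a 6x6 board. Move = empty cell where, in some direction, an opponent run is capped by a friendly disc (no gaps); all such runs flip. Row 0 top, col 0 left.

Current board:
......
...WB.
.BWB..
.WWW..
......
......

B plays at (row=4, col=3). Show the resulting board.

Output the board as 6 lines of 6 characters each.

Answer: ......
...WB.
.BWB..
.WBB..
...B..
......

Derivation:
Place B at (4,3); scan 8 dirs for brackets.
Dir NW: opp run (3,2) capped by B -> flip
Dir N: opp run (3,3) capped by B -> flip
Dir NE: first cell '.' (not opp) -> no flip
Dir W: first cell '.' (not opp) -> no flip
Dir E: first cell '.' (not opp) -> no flip
Dir SW: first cell '.' (not opp) -> no flip
Dir S: first cell '.' (not opp) -> no flip
Dir SE: first cell '.' (not opp) -> no flip
All flips: (3,2) (3,3)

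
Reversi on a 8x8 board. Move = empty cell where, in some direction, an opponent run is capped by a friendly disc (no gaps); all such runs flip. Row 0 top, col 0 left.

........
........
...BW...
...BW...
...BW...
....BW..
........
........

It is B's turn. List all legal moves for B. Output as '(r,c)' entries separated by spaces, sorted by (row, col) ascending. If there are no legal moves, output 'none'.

(1,3): no bracket -> illegal
(1,4): flips 3 -> legal
(1,5): flips 1 -> legal
(2,5): flips 2 -> legal
(3,5): flips 1 -> legal
(4,5): flips 2 -> legal
(4,6): no bracket -> illegal
(5,3): no bracket -> illegal
(5,6): flips 1 -> legal
(6,4): no bracket -> illegal
(6,5): no bracket -> illegal
(6,6): flips 2 -> legal

Answer: (1,4) (1,5) (2,5) (3,5) (4,5) (5,6) (6,6)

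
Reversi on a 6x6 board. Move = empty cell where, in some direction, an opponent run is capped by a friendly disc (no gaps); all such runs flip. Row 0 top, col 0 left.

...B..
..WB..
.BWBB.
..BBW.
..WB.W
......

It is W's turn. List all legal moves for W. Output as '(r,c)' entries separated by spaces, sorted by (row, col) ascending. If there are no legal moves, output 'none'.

(0,2): no bracket -> illegal
(0,4): flips 1 -> legal
(1,0): no bracket -> illegal
(1,1): no bracket -> illegal
(1,4): flips 2 -> legal
(1,5): flips 2 -> legal
(2,0): flips 1 -> legal
(2,5): flips 2 -> legal
(3,0): flips 1 -> legal
(3,1): flips 2 -> legal
(3,5): no bracket -> illegal
(4,1): no bracket -> illegal
(4,4): flips 2 -> legal
(5,2): flips 1 -> legal
(5,3): no bracket -> illegal
(5,4): no bracket -> illegal

Answer: (0,4) (1,4) (1,5) (2,0) (2,5) (3,0) (3,1) (4,4) (5,2)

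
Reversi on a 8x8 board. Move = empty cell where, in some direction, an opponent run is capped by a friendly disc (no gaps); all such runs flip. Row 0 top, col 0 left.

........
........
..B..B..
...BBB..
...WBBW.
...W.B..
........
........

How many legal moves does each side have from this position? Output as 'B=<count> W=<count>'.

Answer: B=7 W=5

Derivation:
-- B to move --
(3,2): no bracket -> illegal
(3,6): no bracket -> illegal
(3,7): flips 1 -> legal
(4,2): flips 1 -> legal
(4,7): flips 1 -> legal
(5,2): flips 1 -> legal
(5,4): no bracket -> illegal
(5,6): no bracket -> illegal
(5,7): flips 1 -> legal
(6,2): flips 1 -> legal
(6,3): flips 2 -> legal
(6,4): no bracket -> illegal
B mobility = 7
-- W to move --
(1,1): no bracket -> illegal
(1,2): no bracket -> illegal
(1,3): no bracket -> illegal
(1,4): no bracket -> illegal
(1,5): no bracket -> illegal
(1,6): flips 2 -> legal
(2,1): no bracket -> illegal
(2,3): flips 1 -> legal
(2,4): flips 1 -> legal
(2,6): flips 2 -> legal
(3,1): no bracket -> illegal
(3,2): no bracket -> illegal
(3,6): no bracket -> illegal
(4,2): no bracket -> illegal
(5,4): no bracket -> illegal
(5,6): no bracket -> illegal
(6,4): flips 1 -> legal
(6,5): no bracket -> illegal
(6,6): no bracket -> illegal
W mobility = 5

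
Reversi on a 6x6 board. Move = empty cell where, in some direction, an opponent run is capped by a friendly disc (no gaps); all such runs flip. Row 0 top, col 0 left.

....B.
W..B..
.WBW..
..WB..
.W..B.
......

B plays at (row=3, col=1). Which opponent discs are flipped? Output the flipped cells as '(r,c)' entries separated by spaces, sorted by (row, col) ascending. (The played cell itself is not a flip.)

Dir NW: first cell '.' (not opp) -> no flip
Dir N: opp run (2,1), next='.' -> no flip
Dir NE: first cell 'B' (not opp) -> no flip
Dir W: first cell '.' (not opp) -> no flip
Dir E: opp run (3,2) capped by B -> flip
Dir SW: first cell '.' (not opp) -> no flip
Dir S: opp run (4,1), next='.' -> no flip
Dir SE: first cell '.' (not opp) -> no flip

Answer: (3,2)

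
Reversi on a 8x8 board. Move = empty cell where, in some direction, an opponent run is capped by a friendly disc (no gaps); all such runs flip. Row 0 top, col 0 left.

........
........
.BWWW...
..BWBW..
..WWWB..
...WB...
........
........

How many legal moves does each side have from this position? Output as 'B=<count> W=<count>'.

Answer: B=6 W=10

Derivation:
-- B to move --
(1,1): no bracket -> illegal
(1,2): flips 2 -> legal
(1,3): no bracket -> illegal
(1,4): flips 2 -> legal
(1,5): no bracket -> illegal
(2,5): flips 4 -> legal
(2,6): no bracket -> illegal
(3,1): no bracket -> illegal
(3,6): flips 1 -> legal
(4,1): flips 3 -> legal
(4,6): no bracket -> illegal
(5,1): no bracket -> illegal
(5,2): flips 3 -> legal
(5,5): no bracket -> illegal
(6,2): no bracket -> illegal
(6,3): no bracket -> illegal
(6,4): no bracket -> illegal
B mobility = 6
-- W to move --
(1,0): flips 2 -> legal
(1,1): no bracket -> illegal
(1,2): no bracket -> illegal
(2,0): flips 1 -> legal
(2,5): flips 1 -> legal
(3,0): no bracket -> illegal
(3,1): flips 1 -> legal
(3,6): no bracket -> illegal
(4,1): flips 1 -> legal
(4,6): flips 1 -> legal
(5,5): flips 2 -> legal
(5,6): flips 2 -> legal
(6,3): no bracket -> illegal
(6,4): flips 1 -> legal
(6,5): flips 1 -> legal
W mobility = 10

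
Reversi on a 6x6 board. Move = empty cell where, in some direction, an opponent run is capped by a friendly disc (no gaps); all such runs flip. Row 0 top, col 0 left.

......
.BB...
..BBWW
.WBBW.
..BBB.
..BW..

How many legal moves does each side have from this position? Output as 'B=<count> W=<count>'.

-- B to move --
(1,3): no bracket -> illegal
(1,4): flips 2 -> legal
(1,5): flips 1 -> legal
(2,0): flips 1 -> legal
(2,1): no bracket -> illegal
(3,0): flips 1 -> legal
(3,5): flips 1 -> legal
(4,0): flips 1 -> legal
(4,1): no bracket -> illegal
(4,5): flips 1 -> legal
(5,4): flips 1 -> legal
B mobility = 8
-- W to move --
(0,0): no bracket -> illegal
(0,1): flips 2 -> legal
(0,2): no bracket -> illegal
(0,3): no bracket -> illegal
(1,0): no bracket -> illegal
(1,3): flips 4 -> legal
(1,4): no bracket -> illegal
(2,0): no bracket -> illegal
(2,1): flips 2 -> legal
(3,5): flips 1 -> legal
(4,1): no bracket -> illegal
(4,5): no bracket -> illegal
(5,1): flips 3 -> legal
(5,4): flips 1 -> legal
(5,5): no bracket -> illegal
W mobility = 6

Answer: B=8 W=6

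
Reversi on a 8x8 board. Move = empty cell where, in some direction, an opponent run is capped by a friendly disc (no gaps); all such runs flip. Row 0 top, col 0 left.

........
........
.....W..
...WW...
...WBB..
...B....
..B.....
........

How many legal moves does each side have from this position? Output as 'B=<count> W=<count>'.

Answer: B=4 W=5

Derivation:
-- B to move --
(1,4): no bracket -> illegal
(1,5): no bracket -> illegal
(1,6): no bracket -> illegal
(2,2): flips 1 -> legal
(2,3): flips 3 -> legal
(2,4): flips 1 -> legal
(2,6): no bracket -> illegal
(3,2): no bracket -> illegal
(3,5): no bracket -> illegal
(3,6): no bracket -> illegal
(4,2): flips 1 -> legal
(5,2): no bracket -> illegal
(5,4): no bracket -> illegal
B mobility = 4
-- W to move --
(3,5): no bracket -> illegal
(3,6): no bracket -> illegal
(4,2): no bracket -> illegal
(4,6): flips 2 -> legal
(5,1): no bracket -> illegal
(5,2): no bracket -> illegal
(5,4): flips 1 -> legal
(5,5): flips 1 -> legal
(5,6): flips 1 -> legal
(6,1): no bracket -> illegal
(6,3): flips 1 -> legal
(6,4): no bracket -> illegal
(7,1): no bracket -> illegal
(7,2): no bracket -> illegal
(7,3): no bracket -> illegal
W mobility = 5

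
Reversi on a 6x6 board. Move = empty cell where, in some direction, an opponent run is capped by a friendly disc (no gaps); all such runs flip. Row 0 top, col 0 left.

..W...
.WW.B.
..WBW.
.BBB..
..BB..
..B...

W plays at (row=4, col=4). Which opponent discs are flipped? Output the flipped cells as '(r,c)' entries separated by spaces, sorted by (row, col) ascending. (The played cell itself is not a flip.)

Dir NW: opp run (3,3) capped by W -> flip
Dir N: first cell '.' (not opp) -> no flip
Dir NE: first cell '.' (not opp) -> no flip
Dir W: opp run (4,3) (4,2), next='.' -> no flip
Dir E: first cell '.' (not opp) -> no flip
Dir SW: first cell '.' (not opp) -> no flip
Dir S: first cell '.' (not opp) -> no flip
Dir SE: first cell '.' (not opp) -> no flip

Answer: (3,3)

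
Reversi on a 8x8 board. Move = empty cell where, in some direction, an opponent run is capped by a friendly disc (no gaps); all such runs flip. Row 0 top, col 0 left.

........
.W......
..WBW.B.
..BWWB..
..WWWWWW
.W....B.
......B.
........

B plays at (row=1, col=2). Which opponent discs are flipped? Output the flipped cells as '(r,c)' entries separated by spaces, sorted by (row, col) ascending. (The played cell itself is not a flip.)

Answer: (2,2)

Derivation:
Dir NW: first cell '.' (not opp) -> no flip
Dir N: first cell '.' (not opp) -> no flip
Dir NE: first cell '.' (not opp) -> no flip
Dir W: opp run (1,1), next='.' -> no flip
Dir E: first cell '.' (not opp) -> no flip
Dir SW: first cell '.' (not opp) -> no flip
Dir S: opp run (2,2) capped by B -> flip
Dir SE: first cell 'B' (not opp) -> no flip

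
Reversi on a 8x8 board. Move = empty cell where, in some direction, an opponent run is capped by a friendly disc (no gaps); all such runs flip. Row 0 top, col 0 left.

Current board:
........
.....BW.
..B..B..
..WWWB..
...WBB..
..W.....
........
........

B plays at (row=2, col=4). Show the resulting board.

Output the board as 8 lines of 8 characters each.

Answer: ........
.....BW.
..B.BB..
..WWBB..
...WBB..
..W.....
........
........

Derivation:
Place B at (2,4); scan 8 dirs for brackets.
Dir NW: first cell '.' (not opp) -> no flip
Dir N: first cell '.' (not opp) -> no flip
Dir NE: first cell 'B' (not opp) -> no flip
Dir W: first cell '.' (not opp) -> no flip
Dir E: first cell 'B' (not opp) -> no flip
Dir SW: opp run (3,3), next='.' -> no flip
Dir S: opp run (3,4) capped by B -> flip
Dir SE: first cell 'B' (not opp) -> no flip
All flips: (3,4)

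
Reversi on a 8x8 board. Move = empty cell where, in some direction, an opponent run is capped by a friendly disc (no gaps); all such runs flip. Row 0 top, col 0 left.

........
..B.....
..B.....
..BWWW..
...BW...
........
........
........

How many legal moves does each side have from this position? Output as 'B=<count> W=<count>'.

Answer: B=5 W=5

Derivation:
-- B to move --
(2,3): flips 1 -> legal
(2,4): no bracket -> illegal
(2,5): flips 1 -> legal
(2,6): no bracket -> illegal
(3,6): flips 3 -> legal
(4,2): no bracket -> illegal
(4,5): flips 1 -> legal
(4,6): no bracket -> illegal
(5,3): no bracket -> illegal
(5,4): no bracket -> illegal
(5,5): flips 2 -> legal
B mobility = 5
-- W to move --
(0,1): no bracket -> illegal
(0,2): no bracket -> illegal
(0,3): no bracket -> illegal
(1,1): flips 1 -> legal
(1,3): no bracket -> illegal
(2,1): no bracket -> illegal
(2,3): no bracket -> illegal
(3,1): flips 1 -> legal
(4,1): no bracket -> illegal
(4,2): flips 1 -> legal
(5,2): flips 1 -> legal
(5,3): flips 1 -> legal
(5,4): no bracket -> illegal
W mobility = 5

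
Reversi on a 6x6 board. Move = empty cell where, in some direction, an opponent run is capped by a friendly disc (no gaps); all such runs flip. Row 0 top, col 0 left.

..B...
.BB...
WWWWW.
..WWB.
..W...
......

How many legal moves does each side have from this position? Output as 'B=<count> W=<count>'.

Answer: B=5 W=6

Derivation:
-- B to move --
(1,0): no bracket -> illegal
(1,3): no bracket -> illegal
(1,4): flips 1 -> legal
(1,5): no bracket -> illegal
(2,5): no bracket -> illegal
(3,0): flips 1 -> legal
(3,1): flips 3 -> legal
(3,5): no bracket -> illegal
(4,1): no bracket -> illegal
(4,3): no bracket -> illegal
(4,4): flips 2 -> legal
(5,1): no bracket -> illegal
(5,2): flips 3 -> legal
(5,3): no bracket -> illegal
B mobility = 5
-- W to move --
(0,0): flips 1 -> legal
(0,1): flips 2 -> legal
(0,3): flips 1 -> legal
(1,0): no bracket -> illegal
(1,3): no bracket -> illegal
(2,5): no bracket -> illegal
(3,5): flips 1 -> legal
(4,3): no bracket -> illegal
(4,4): flips 1 -> legal
(4,5): flips 1 -> legal
W mobility = 6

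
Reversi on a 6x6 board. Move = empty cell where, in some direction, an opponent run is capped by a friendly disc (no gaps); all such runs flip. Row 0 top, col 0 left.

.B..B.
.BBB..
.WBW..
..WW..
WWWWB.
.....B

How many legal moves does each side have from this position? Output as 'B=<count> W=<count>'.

Answer: B=7 W=4

Derivation:
-- B to move --
(1,0): no bracket -> illegal
(1,4): no bracket -> illegal
(2,0): flips 1 -> legal
(2,4): flips 1 -> legal
(3,0): flips 1 -> legal
(3,1): flips 1 -> legal
(3,4): flips 1 -> legal
(5,0): no bracket -> illegal
(5,1): no bracket -> illegal
(5,2): flips 2 -> legal
(5,3): flips 3 -> legal
(5,4): no bracket -> illegal
B mobility = 7
-- W to move --
(0,0): flips 2 -> legal
(0,2): flips 2 -> legal
(0,3): flips 2 -> legal
(0,5): no bracket -> illegal
(1,0): no bracket -> illegal
(1,4): no bracket -> illegal
(1,5): no bracket -> illegal
(2,0): no bracket -> illegal
(2,4): no bracket -> illegal
(3,1): no bracket -> illegal
(3,4): no bracket -> illegal
(3,5): no bracket -> illegal
(4,5): flips 1 -> legal
(5,3): no bracket -> illegal
(5,4): no bracket -> illegal
W mobility = 4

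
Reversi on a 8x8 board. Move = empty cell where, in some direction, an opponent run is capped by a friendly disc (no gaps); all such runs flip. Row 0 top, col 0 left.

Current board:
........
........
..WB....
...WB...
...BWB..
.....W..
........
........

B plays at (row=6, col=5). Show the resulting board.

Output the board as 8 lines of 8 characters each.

Place B at (6,5); scan 8 dirs for brackets.
Dir NW: first cell '.' (not opp) -> no flip
Dir N: opp run (5,5) capped by B -> flip
Dir NE: first cell '.' (not opp) -> no flip
Dir W: first cell '.' (not opp) -> no flip
Dir E: first cell '.' (not opp) -> no flip
Dir SW: first cell '.' (not opp) -> no flip
Dir S: first cell '.' (not opp) -> no flip
Dir SE: first cell '.' (not opp) -> no flip
All flips: (5,5)

Answer: ........
........
..WB....
...WB...
...BWB..
.....B..
.....B..
........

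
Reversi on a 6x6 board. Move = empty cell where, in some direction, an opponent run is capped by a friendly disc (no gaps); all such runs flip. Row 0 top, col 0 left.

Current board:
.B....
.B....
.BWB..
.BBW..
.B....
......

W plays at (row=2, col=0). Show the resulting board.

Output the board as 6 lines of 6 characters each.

Place W at (2,0); scan 8 dirs for brackets.
Dir NW: edge -> no flip
Dir N: first cell '.' (not opp) -> no flip
Dir NE: opp run (1,1), next='.' -> no flip
Dir W: edge -> no flip
Dir E: opp run (2,1) capped by W -> flip
Dir SW: edge -> no flip
Dir S: first cell '.' (not opp) -> no flip
Dir SE: opp run (3,1), next='.' -> no flip
All flips: (2,1)

Answer: .B....
.B....
WWWB..
.BBW..
.B....
......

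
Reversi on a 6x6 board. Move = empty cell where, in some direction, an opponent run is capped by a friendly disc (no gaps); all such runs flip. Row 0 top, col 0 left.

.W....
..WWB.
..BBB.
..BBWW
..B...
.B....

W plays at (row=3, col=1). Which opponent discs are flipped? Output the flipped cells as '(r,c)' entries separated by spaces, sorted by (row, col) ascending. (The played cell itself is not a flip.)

Answer: (2,2) (3,2) (3,3)

Derivation:
Dir NW: first cell '.' (not opp) -> no flip
Dir N: first cell '.' (not opp) -> no flip
Dir NE: opp run (2,2) capped by W -> flip
Dir W: first cell '.' (not opp) -> no flip
Dir E: opp run (3,2) (3,3) capped by W -> flip
Dir SW: first cell '.' (not opp) -> no flip
Dir S: first cell '.' (not opp) -> no flip
Dir SE: opp run (4,2), next='.' -> no flip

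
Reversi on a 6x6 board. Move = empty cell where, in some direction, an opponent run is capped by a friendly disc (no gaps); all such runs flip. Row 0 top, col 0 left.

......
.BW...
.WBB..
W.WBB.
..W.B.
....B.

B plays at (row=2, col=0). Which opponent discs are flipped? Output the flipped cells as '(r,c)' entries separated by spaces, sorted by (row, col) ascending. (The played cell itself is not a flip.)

Dir NW: edge -> no flip
Dir N: first cell '.' (not opp) -> no flip
Dir NE: first cell 'B' (not opp) -> no flip
Dir W: edge -> no flip
Dir E: opp run (2,1) capped by B -> flip
Dir SW: edge -> no flip
Dir S: opp run (3,0), next='.' -> no flip
Dir SE: first cell '.' (not opp) -> no flip

Answer: (2,1)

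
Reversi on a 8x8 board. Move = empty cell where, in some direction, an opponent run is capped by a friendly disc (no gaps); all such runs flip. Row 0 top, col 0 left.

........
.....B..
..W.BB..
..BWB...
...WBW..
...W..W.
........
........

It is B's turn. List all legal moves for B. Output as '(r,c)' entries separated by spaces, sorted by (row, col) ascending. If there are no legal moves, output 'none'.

(1,1): flips 2 -> legal
(1,2): flips 1 -> legal
(1,3): no bracket -> illegal
(2,1): no bracket -> illegal
(2,3): no bracket -> illegal
(3,1): no bracket -> illegal
(3,5): no bracket -> illegal
(3,6): no bracket -> illegal
(4,2): flips 2 -> legal
(4,6): flips 1 -> legal
(4,7): no bracket -> illegal
(5,2): flips 1 -> legal
(5,4): flips 1 -> legal
(5,5): no bracket -> illegal
(5,7): no bracket -> illegal
(6,2): flips 1 -> legal
(6,3): no bracket -> illegal
(6,4): no bracket -> illegal
(6,5): no bracket -> illegal
(6,6): no bracket -> illegal
(6,7): flips 2 -> legal

Answer: (1,1) (1,2) (4,2) (4,6) (5,2) (5,4) (6,2) (6,7)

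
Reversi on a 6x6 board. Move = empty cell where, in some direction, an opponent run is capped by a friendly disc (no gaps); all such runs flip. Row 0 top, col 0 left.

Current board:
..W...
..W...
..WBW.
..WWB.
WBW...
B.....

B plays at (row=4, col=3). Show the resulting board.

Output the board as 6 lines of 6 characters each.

Place B at (4,3); scan 8 dirs for brackets.
Dir NW: opp run (3,2), next='.' -> no flip
Dir N: opp run (3,3) capped by B -> flip
Dir NE: first cell 'B' (not opp) -> no flip
Dir W: opp run (4,2) capped by B -> flip
Dir E: first cell '.' (not opp) -> no flip
Dir SW: first cell '.' (not opp) -> no flip
Dir S: first cell '.' (not opp) -> no flip
Dir SE: first cell '.' (not opp) -> no flip
All flips: (3,3) (4,2)

Answer: ..W...
..W...
..WBW.
..WBB.
WBBB..
B.....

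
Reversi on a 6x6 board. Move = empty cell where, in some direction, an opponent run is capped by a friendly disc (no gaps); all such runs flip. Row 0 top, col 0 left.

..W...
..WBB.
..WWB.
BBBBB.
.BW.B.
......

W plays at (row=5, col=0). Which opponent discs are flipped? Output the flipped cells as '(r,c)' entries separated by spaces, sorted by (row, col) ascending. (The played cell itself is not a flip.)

Answer: (3,2) (4,1)

Derivation:
Dir NW: edge -> no flip
Dir N: first cell '.' (not opp) -> no flip
Dir NE: opp run (4,1) (3,2) capped by W -> flip
Dir W: edge -> no flip
Dir E: first cell '.' (not opp) -> no flip
Dir SW: edge -> no flip
Dir S: edge -> no flip
Dir SE: edge -> no flip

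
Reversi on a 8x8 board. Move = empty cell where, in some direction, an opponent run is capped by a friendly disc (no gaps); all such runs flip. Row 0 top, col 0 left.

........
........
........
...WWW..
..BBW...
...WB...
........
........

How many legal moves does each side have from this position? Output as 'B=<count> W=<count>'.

Answer: B=7 W=6

Derivation:
-- B to move --
(2,2): no bracket -> illegal
(2,3): flips 1 -> legal
(2,4): flips 3 -> legal
(2,5): flips 1 -> legal
(2,6): no bracket -> illegal
(3,2): no bracket -> illegal
(3,6): no bracket -> illegal
(4,5): flips 1 -> legal
(4,6): no bracket -> illegal
(5,2): flips 1 -> legal
(5,5): no bracket -> illegal
(6,2): no bracket -> illegal
(6,3): flips 1 -> legal
(6,4): flips 1 -> legal
B mobility = 7
-- W to move --
(3,1): flips 1 -> legal
(3,2): no bracket -> illegal
(4,1): flips 2 -> legal
(4,5): no bracket -> illegal
(5,1): flips 1 -> legal
(5,2): flips 1 -> legal
(5,5): flips 1 -> legal
(6,3): no bracket -> illegal
(6,4): flips 1 -> legal
(6,5): no bracket -> illegal
W mobility = 6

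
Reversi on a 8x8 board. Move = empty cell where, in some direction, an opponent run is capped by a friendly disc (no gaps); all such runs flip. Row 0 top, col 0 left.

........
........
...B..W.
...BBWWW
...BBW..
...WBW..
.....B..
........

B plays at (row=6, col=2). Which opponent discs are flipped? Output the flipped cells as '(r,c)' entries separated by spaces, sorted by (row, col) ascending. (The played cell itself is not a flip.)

Answer: (5,3)

Derivation:
Dir NW: first cell '.' (not opp) -> no flip
Dir N: first cell '.' (not opp) -> no flip
Dir NE: opp run (5,3) capped by B -> flip
Dir W: first cell '.' (not opp) -> no flip
Dir E: first cell '.' (not opp) -> no flip
Dir SW: first cell '.' (not opp) -> no flip
Dir S: first cell '.' (not opp) -> no flip
Dir SE: first cell '.' (not opp) -> no flip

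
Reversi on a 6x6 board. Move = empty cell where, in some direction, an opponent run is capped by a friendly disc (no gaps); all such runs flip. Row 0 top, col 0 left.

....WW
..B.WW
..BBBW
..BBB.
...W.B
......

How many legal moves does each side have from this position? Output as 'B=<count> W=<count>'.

-- B to move --
(0,3): no bracket -> illegal
(1,3): no bracket -> illegal
(3,5): no bracket -> illegal
(4,2): no bracket -> illegal
(4,4): no bracket -> illegal
(5,2): flips 1 -> legal
(5,3): flips 1 -> legal
(5,4): flips 1 -> legal
B mobility = 3
-- W to move --
(0,1): no bracket -> illegal
(0,2): no bracket -> illegal
(0,3): no bracket -> illegal
(1,1): no bracket -> illegal
(1,3): flips 2 -> legal
(2,1): flips 4 -> legal
(3,1): no bracket -> illegal
(3,5): no bracket -> illegal
(4,1): flips 2 -> legal
(4,2): flips 2 -> legal
(4,4): flips 2 -> legal
(5,4): no bracket -> illegal
(5,5): no bracket -> illegal
W mobility = 5

Answer: B=3 W=5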